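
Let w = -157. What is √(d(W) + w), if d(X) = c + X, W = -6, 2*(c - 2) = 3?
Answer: I*√638/2 ≈ 12.629*I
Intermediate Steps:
c = 7/2 (c = 2 + (½)*3 = 2 + 3/2 = 7/2 ≈ 3.5000)
d(X) = 7/2 + X
√(d(W) + w) = √((7/2 - 6) - 157) = √(-5/2 - 157) = √(-319/2) = I*√638/2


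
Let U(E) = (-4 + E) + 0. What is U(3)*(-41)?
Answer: 41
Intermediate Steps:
U(E) = -4 + E
U(3)*(-41) = (-4 + 3)*(-41) = -1*(-41) = 41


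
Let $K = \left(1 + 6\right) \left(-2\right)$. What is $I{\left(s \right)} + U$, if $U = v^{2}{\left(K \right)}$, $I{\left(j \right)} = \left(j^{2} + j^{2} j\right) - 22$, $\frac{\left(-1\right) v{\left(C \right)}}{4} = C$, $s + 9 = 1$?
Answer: $2666$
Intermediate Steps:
$s = -8$ ($s = -9 + 1 = -8$)
$K = -14$ ($K = 7 \left(-2\right) = -14$)
$v{\left(C \right)} = - 4 C$
$I{\left(j \right)} = -22 + j^{2} + j^{3}$ ($I{\left(j \right)} = \left(j^{2} + j^{3}\right) - 22 = -22 + j^{2} + j^{3}$)
$U = 3136$ ($U = \left(\left(-4\right) \left(-14\right)\right)^{2} = 56^{2} = 3136$)
$I{\left(s \right)} + U = \left(-22 + \left(-8\right)^{2} + \left(-8\right)^{3}\right) + 3136 = \left(-22 + 64 - 512\right) + 3136 = -470 + 3136 = 2666$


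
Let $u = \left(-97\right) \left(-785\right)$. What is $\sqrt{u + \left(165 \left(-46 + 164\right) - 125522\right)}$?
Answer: $3 i \sqrt{3323} \approx 172.94 i$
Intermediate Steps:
$u = 76145$
$\sqrt{u + \left(165 \left(-46 + 164\right) - 125522\right)} = \sqrt{76145 + \left(165 \left(-46 + 164\right) - 125522\right)} = \sqrt{76145 + \left(165 \cdot 118 - 125522\right)} = \sqrt{76145 + \left(19470 - 125522\right)} = \sqrt{76145 - 106052} = \sqrt{-29907} = 3 i \sqrt{3323}$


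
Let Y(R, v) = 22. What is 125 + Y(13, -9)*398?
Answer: 8881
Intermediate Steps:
125 + Y(13, -9)*398 = 125 + 22*398 = 125 + 8756 = 8881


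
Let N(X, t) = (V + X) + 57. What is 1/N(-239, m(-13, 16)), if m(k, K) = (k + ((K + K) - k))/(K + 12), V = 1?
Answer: -1/181 ≈ -0.0055249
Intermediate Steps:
m(k, K) = 2*K/(12 + K) (m(k, K) = (k + (2*K - k))/(12 + K) = (k + (-k + 2*K))/(12 + K) = (2*K)/(12 + K) = 2*K/(12 + K))
N(X, t) = 58 + X (N(X, t) = (1 + X) + 57 = 58 + X)
1/N(-239, m(-13, 16)) = 1/(58 - 239) = 1/(-181) = -1/181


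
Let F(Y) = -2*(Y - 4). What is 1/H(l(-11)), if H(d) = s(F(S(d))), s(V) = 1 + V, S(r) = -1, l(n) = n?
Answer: 1/11 ≈ 0.090909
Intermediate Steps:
F(Y) = 8 - 2*Y (F(Y) = -2*(-4 + Y) = 8 - 2*Y)
H(d) = 11 (H(d) = 1 + (8 - 2*(-1)) = 1 + (8 + 2) = 1 + 10 = 11)
1/H(l(-11)) = 1/11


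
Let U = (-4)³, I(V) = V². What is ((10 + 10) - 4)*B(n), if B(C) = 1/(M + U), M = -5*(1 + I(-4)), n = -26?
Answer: -16/149 ≈ -0.10738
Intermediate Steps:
M = -85 (M = -5*(1 + (-4)²) = -5*(1 + 16) = -5*17 = -85)
U = -64
B(C) = -1/149 (B(C) = 1/(-85 - 64) = 1/(-149) = -1/149)
((10 + 10) - 4)*B(n) = ((10 + 10) - 4)*(-1/149) = (20 - 4)*(-1/149) = 16*(-1/149) = -16/149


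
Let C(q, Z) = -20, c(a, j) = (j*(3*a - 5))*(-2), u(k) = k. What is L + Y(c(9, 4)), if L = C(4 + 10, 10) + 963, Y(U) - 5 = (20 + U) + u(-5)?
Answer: 787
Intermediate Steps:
c(a, j) = -2*j*(-5 + 3*a) (c(a, j) = (j*(-5 + 3*a))*(-2) = -2*j*(-5 + 3*a))
Y(U) = 20 + U (Y(U) = 5 + ((20 + U) - 5) = 5 + (15 + U) = 20 + U)
L = 943 (L = -20 + 963 = 943)
L + Y(c(9, 4)) = 943 + (20 + 2*4*(5 - 3*9)) = 943 + (20 + 2*4*(5 - 27)) = 943 + (20 + 2*4*(-22)) = 943 + (20 - 176) = 943 - 156 = 787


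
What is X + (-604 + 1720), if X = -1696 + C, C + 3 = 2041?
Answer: 1458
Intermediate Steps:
C = 2038 (C = -3 + 2041 = 2038)
X = 342 (X = -1696 + 2038 = 342)
X + (-604 + 1720) = 342 + (-604 + 1720) = 342 + 1116 = 1458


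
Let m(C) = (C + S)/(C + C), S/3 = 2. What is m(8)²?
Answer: 49/64 ≈ 0.76563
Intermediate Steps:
S = 6 (S = 3*2 = 6)
m(C) = (6 + C)/(2*C) (m(C) = (C + 6)/(C + C) = (6 + C)/((2*C)) = (6 + C)*(1/(2*C)) = (6 + C)/(2*C))
m(8)² = ((½)*(6 + 8)/8)² = ((½)*(⅛)*14)² = (7/8)² = 49/64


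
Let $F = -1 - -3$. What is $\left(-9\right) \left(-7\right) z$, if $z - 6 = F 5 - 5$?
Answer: $693$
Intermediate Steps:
$F = 2$ ($F = -1 + 3 = 2$)
$z = 11$ ($z = 6 + \left(2 \cdot 5 - 5\right) = 6 + \left(10 - 5\right) = 6 + 5 = 11$)
$\left(-9\right) \left(-7\right) z = \left(-9\right) \left(-7\right) 11 = 63 \cdot 11 = 693$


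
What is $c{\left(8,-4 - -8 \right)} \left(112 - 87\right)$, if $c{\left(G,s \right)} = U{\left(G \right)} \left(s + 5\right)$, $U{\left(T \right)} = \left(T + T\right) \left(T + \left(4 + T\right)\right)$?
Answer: $72000$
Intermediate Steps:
$U{\left(T \right)} = 2 T \left(4 + 2 T\right)$
$c{\left(G,s \right)} = 4 G \left(2 + G\right) \left(5 + s\right)$ ($c{\left(G,s \right)} = 4 G \left(2 + G\right) \left(s + 5\right) = 4 G \left(2 + G\right) \left(5 + s\right)$)
$c{\left(8,-4 - -8 \right)} \left(112 - 87\right) = 4 \cdot 8 \left(2 + 8\right) \left(5 - -4\right) \left(112 - 87\right) = 4 \cdot 8 \cdot 10 \left(5 + \left(-4 + 8\right)\right) 25 = 4 \cdot 8 \cdot 10 \left(5 + 4\right) 25 = 4 \cdot 8 \cdot 10 \cdot 9 \cdot 25 = 2880 \cdot 25 = 72000$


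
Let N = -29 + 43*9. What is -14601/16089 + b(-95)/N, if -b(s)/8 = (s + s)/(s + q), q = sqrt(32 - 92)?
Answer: -53561271/56267039 - 304*I*sqrt(15)/325243 ≈ -0.95191 - 0.00362*I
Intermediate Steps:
N = 358 (N = -29 + 387 = 358)
q = 2*I*sqrt(15) (q = sqrt(-60) = 2*I*sqrt(15) ≈ 7.746*I)
b(s) = -16*s/(s + 2*I*sqrt(15)) (b(s) = -8*(s + s)/(s + 2*I*sqrt(15)) = -8*2*s/(s + 2*I*sqrt(15)) = -16*s/(s + 2*I*sqrt(15)))
-14601/16089 + b(-95)/N = -14601/16089 - 16*(-95)/(-95 + 2*I*sqrt(15))/358 = -14601*1/16089 + (1520/(-95 + 2*I*sqrt(15)))*(1/358) = -157/173 + 760/(179*(-95 + 2*I*sqrt(15)))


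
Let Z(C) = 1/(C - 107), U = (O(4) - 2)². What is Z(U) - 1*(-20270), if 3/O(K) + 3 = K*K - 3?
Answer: 211030870/10411 ≈ 20270.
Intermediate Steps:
O(K) = 3/(-6 + K²) (O(K) = 3/(-3 + (K*K - 3)) = 3/(-3 + (K² - 3)) = 3/(-3 + (-3 + K²)) = 3/(-6 + K²))
U = 289/100 (U = (3/(-6 + 4²) - 2)² = (3/(-6 + 16) - 2)² = (3/10 - 2)² = (-17/10)² = 289/100 ≈ 2.8900)
Z(C) = 1/(-107 + C)
Z(U) - 1*(-20270) = 1/(-107 + 289/100) - 1*(-20270) = 1/(-10411/100) + 20270 = -100/10411 + 20270 = 211030870/10411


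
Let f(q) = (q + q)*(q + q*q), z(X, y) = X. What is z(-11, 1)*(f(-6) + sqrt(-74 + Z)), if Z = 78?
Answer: 3938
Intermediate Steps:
f(q) = 2*q*(q + q**2) (f(q) = (2*q)*(q + q**2) = 2*q*(q + q**2))
z(-11, 1)*(f(-6) + sqrt(-74 + Z)) = -11*(2*(-6)**2*(1 - 6) + sqrt(-74 + 78)) = -11*(2*36*(-5) + sqrt(4)) = -11*(-360 + 2) = -11*(-358) = 3938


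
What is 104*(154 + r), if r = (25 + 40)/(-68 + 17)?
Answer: 810056/51 ≈ 15883.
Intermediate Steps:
r = -65/51 (r = 65/(-51) = 65*(-1/51) = -65/51 ≈ -1.2745)
104*(154 + r) = 104*(154 - 65/51) = 104*(7789/51) = 810056/51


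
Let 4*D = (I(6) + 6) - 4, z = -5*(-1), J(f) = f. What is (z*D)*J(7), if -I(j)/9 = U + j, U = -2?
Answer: -595/2 ≈ -297.50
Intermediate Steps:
I(j) = 18 - 9*j (I(j) = -9*(-2 + j) = 18 - 9*j)
z = 5
D = -17/2 (D = (((18 - 9*6) + 6) - 4)/4 = (((18 - 54) + 6) - 4)/4 = ((-36 + 6) - 4)/4 = (-30 - 4)/4 = (¼)*(-34) = -17/2 ≈ -8.5000)
(z*D)*J(7) = (5*(-17/2))*7 = -85/2*7 = -595/2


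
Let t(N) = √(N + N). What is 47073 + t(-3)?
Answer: 47073 + I*√6 ≈ 47073.0 + 2.4495*I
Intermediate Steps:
t(N) = √2*√N (t(N) = √(2*N) = √2*√N)
47073 + t(-3) = 47073 + √2*√(-3) = 47073 + √2*(I*√3) = 47073 + I*√6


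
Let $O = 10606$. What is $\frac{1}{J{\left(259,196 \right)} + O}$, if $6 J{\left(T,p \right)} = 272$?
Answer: $\frac{3}{31954} \approx 9.3885 \cdot 10^{-5}$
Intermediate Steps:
$J{\left(T,p \right)} = \frac{136}{3}$ ($J{\left(T,p \right)} = \frac{1}{6} \cdot 272 = \frac{136}{3}$)
$\frac{1}{J{\left(259,196 \right)} + O} = \frac{1}{\frac{136}{3} + 10606} = \frac{1}{\frac{31954}{3}} = \frac{3}{31954}$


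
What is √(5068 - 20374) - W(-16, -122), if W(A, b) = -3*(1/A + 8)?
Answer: 381/16 + I*√15306 ≈ 23.813 + 123.72*I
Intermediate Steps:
W(A, b) = -24 - 3/A (W(A, b) = -3*(8 + 1/A) = -24 - 3/A)
√(5068 - 20374) - W(-16, -122) = √(5068 - 20374) - (-24 - 3/(-16)) = √(-15306) - (-24 - 3*(-1/16)) = I*√15306 - (-24 + 3/16) = I*√15306 - 1*(-381/16) = I*√15306 + 381/16 = 381/16 + I*√15306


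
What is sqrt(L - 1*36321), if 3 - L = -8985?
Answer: 3*I*sqrt(3037) ≈ 165.33*I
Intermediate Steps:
L = 8988 (L = 3 - 1*(-8985) = 3 + 8985 = 8988)
sqrt(L - 1*36321) = sqrt(8988 - 1*36321) = sqrt(8988 - 36321) = sqrt(-27333) = 3*I*sqrt(3037)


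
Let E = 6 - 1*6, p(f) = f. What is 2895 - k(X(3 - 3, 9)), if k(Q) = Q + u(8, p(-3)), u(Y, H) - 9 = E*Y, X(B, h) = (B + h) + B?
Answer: 2877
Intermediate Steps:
E = 0 (E = 6 - 6 = 0)
X(B, h) = h + 2*B
u(Y, H) = 9 (u(Y, H) = 9 + 0*Y = 9 + 0 = 9)
k(Q) = 9 + Q (k(Q) = Q + 9 = 9 + Q)
2895 - k(X(3 - 3, 9)) = 2895 - (9 + (9 + 2*(3 - 3))) = 2895 - (9 + (9 + 2*0)) = 2895 - (9 + (9 + 0)) = 2895 - (9 + 9) = 2895 - 1*18 = 2895 - 18 = 2877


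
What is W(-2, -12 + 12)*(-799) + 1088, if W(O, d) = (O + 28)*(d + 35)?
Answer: -726002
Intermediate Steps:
W(O, d) = (28 + O)*(35 + d)
W(-2, -12 + 12)*(-799) + 1088 = (980 + 28*(-12 + 12) + 35*(-2) - 2*(-12 + 12))*(-799) + 1088 = (980 + 28*0 - 70 - 2*0)*(-799) + 1088 = (980 + 0 - 70 + 0)*(-799) + 1088 = 910*(-799) + 1088 = -727090 + 1088 = -726002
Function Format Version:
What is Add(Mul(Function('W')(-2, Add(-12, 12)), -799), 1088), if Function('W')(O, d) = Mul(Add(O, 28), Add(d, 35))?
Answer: -726002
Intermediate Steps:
Function('W')(O, d) = Mul(Add(28, O), Add(35, d))
Add(Mul(Function('W')(-2, Add(-12, 12)), -799), 1088) = Add(Mul(Add(980, Mul(28, Add(-12, 12)), Mul(35, -2), Mul(-2, Add(-12, 12))), -799), 1088) = Add(Mul(Add(980, Mul(28, 0), -70, Mul(-2, 0)), -799), 1088) = Add(Mul(Add(980, 0, -70, 0), -799), 1088) = Add(Mul(910, -799), 1088) = Add(-727090, 1088) = -726002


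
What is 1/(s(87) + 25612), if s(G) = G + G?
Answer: 1/25786 ≈ 3.8781e-5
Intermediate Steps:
s(G) = 2*G
1/(s(87) + 25612) = 1/(2*87 + 25612) = 1/(174 + 25612) = 1/25786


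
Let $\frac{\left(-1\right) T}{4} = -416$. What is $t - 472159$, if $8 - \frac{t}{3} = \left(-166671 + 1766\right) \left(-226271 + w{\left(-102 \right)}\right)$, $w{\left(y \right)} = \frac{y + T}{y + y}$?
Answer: $- \frac{3806093207405}{34} \approx -1.1194 \cdot 10^{11}$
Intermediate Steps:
$T = 1664$ ($T = \left(-4\right) \left(-416\right) = 1664$)
$w{\left(y \right)} = \frac{1664 + y}{2 y}$ ($w{\left(y \right)} = \frac{y + 1664}{y + y} = \frac{1664 + y}{2 y}$)
$t = - \frac{3806077153999}{34}$ ($t = 24 - 3 \left(-166671 + 1766\right) \left(-226271 + \frac{1664 - 102}{2 \left(-102\right)}\right) = 24 - 3 \left(- 164905 \left(-226271 + \frac{1}{2} \left(- \frac{1}{102}\right) 1562\right)\right) = 24 - 3 \left(- 164905 \left(-226271 - \frac{781}{102}\right)\right) = 24 - 3 \left(\left(-164905\right) \left(- \frac{23080423}{102}\right)\right) = 24 - \frac{3806077154815}{34} = - \frac{3806077153999}{34} \approx -1.1194 \cdot 10^{11}$)
$t - 472159 = - \frac{3806077153999}{34} - 472159 = - \frac{3806093207405}{34}$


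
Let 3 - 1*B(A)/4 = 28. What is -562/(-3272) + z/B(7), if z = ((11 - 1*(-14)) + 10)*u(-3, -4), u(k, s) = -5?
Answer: 786/409 ≈ 1.9218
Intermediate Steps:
B(A) = -100 (B(A) = 12 - 4*28 = 12 - 112 = -100)
z = -175 (z = ((11 - 1*(-14)) + 10)*(-5) = ((11 + 14) + 10)*(-5) = (25 + 10)*(-5) = 35*(-5) = -175)
-562/(-3272) + z/B(7) = -562/(-3272) - 175/(-100) = -562*(-1/3272) - 175*(-1/100) = 281/1636 + 7/4 = 786/409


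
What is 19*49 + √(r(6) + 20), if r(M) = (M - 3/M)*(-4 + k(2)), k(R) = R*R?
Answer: 931 + 2*√5 ≈ 935.47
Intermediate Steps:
k(R) = R²
r(M) = 0 (r(M) = (M - 3/M)*(-4 + 2²) = (M - 3/M)*(-4 + 4) = (M - 3/M)*0 = 0)
19*49 + √(r(6) + 20) = 19*49 + √(0 + 20) = 931 + √20 = 931 + 2*√5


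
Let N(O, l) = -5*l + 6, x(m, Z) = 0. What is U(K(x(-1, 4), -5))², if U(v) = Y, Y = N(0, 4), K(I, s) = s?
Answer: 196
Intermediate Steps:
N(O, l) = 6 - 5*l
Y = -14 (Y = 6 - 5*4 = 6 - 20 = -14)
U(v) = -14
U(K(x(-1, 4), -5))² = (-14)² = 196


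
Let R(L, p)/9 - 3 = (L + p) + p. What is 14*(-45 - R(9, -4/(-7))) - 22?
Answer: -2308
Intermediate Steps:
R(L, p) = 27 + 9*L + 18*p (R(L, p) = 27 + 9*((L + p) + p) = 27 + 9*(L + 2*p) = 27 + (9*L + 18*p) = 27 + 9*L + 18*p)
14*(-45 - R(9, -4/(-7))) - 22 = 14*(-45 - (27 + 9*9 + 18*(-4/(-7)))) - 22 = 14*(-45 - (27 + 81 + 18*(-4*(-⅐)))) - 22 = 14*(-45 - (27 + 81 + 18*(4/7))) - 22 = 14*(-45 - (27 + 81 + 72/7)) - 22 = 14*(-45 - 1*828/7) - 22 = 14*(-45 - 828/7) - 22 = 14*(-1143/7) - 22 = -2286 - 22 = -2308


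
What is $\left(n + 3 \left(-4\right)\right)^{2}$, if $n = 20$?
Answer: $64$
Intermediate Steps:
$\left(n + 3 \left(-4\right)\right)^{2} = \left(20 + 3 \left(-4\right)\right)^{2} = \left(20 - 12\right)^{2} = 8^{2} = 64$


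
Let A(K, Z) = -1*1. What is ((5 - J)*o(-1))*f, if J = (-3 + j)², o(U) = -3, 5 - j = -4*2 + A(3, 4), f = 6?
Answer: 2088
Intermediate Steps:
A(K, Z) = -1
j = 14 (j = 5 - (-4*2 - 1) = 5 - (-8 - 1) = 5 - 1*(-9) = 5 + 9 = 14)
J = 121 (J = (-3 + 14)² = 11² = 121)
((5 - J)*o(-1))*f = ((5 - 1*121)*(-3))*6 = ((5 - 121)*(-3))*6 = -116*(-3)*6 = 348*6 = 2088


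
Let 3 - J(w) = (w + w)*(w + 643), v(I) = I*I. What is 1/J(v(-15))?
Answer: -1/390597 ≈ -2.5602e-6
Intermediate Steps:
v(I) = I**2
J(w) = 3 - 2*w*(643 + w) (J(w) = 3 - (w + w)*(w + 643) = 3 - 2*w*(643 + w))
1/J(v(-15)) = 1/(3 - 1286*(-15)**2 - 2*((-15)**2)**2) = 1/(3 - 1286*225 - 2*225**2) = 1/(3 - 289350 - 2*50625) = 1/(3 - 289350 - 101250) = 1/(-390597) = -1/390597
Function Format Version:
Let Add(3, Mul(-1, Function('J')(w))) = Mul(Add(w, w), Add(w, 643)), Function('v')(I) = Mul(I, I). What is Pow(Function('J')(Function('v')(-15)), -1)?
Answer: Rational(-1, 390597) ≈ -2.5602e-6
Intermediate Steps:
Function('v')(I) = Pow(I, 2)
Function('J')(w) = Add(3, Mul(-2, w, Add(643, w))) (Function('J')(w) = Add(3, Mul(-1, Mul(Add(w, w), Add(w, 643)))) = Add(3, Mul(-1, Mul(Mul(2, w), Add(643, w)))) = Add(3, Mul(-1, Mul(2, w, Add(643, w)))) = Add(3, Mul(-2, w, Add(643, w))))
Pow(Function('J')(Function('v')(-15)), -1) = Pow(Add(3, Mul(-1286, Pow(-15, 2)), Mul(-2, Pow(Pow(-15, 2), 2))), -1) = Pow(Add(3, Mul(-1286, 225), Mul(-2, Pow(225, 2))), -1) = Pow(Add(3, -289350, Mul(-2, 50625)), -1) = Pow(Add(3, -289350, -101250), -1) = Pow(-390597, -1) = Rational(-1, 390597)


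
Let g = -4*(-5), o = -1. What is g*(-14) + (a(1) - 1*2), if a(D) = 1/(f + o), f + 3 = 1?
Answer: -847/3 ≈ -282.33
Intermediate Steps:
f = -2 (f = -3 + 1 = -2)
a(D) = -1/3 (a(D) = 1/(-2 - 1) = 1/(-3) = -1/3)
g = 20
g*(-14) + (a(1) - 1*2) = 20*(-14) + (-1/3 - 1*2) = -280 + (-1/3 - 2) = -280 - 7/3 = -847/3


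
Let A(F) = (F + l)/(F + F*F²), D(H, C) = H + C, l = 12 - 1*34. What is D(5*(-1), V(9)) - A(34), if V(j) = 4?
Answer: -19675/19669 ≈ -1.0003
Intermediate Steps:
l = -22 (l = 12 - 34 = -22)
D(H, C) = C + H
A(F) = (-22 + F)/(F + F³) (A(F) = (F - 22)/(F + F*F²) = (-22 + F)/(F + F³))
D(5*(-1), V(9)) - A(34) = (4 + 5*(-1)) - (-22 + 34)/(34 + 34³) = (4 - 5) - 12/(34 + 39304) = -1 - 12/39338 = -1 - 1*6/19669 = -1 - 6/19669 = -19675/19669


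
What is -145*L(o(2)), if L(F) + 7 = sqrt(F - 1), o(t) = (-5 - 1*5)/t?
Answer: 1015 - 145*I*sqrt(6) ≈ 1015.0 - 355.18*I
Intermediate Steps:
o(t) = -10/t (o(t) = (-5 - 5)/t = -10/t)
L(F) = -7 + sqrt(-1 + F) (L(F) = -7 + sqrt(F - 1) = -7 + sqrt(-1 + F))
-145*L(o(2)) = -145*(-7 + sqrt(-1 - 10/2)) = -145*(-7 + sqrt(-1 - 10*1/2)) = -145*(-7 + sqrt(-1 - 5)) = -145*(-7 + sqrt(-6)) = -145*(-7 + I*sqrt(6)) = 1015 - 145*I*sqrt(6)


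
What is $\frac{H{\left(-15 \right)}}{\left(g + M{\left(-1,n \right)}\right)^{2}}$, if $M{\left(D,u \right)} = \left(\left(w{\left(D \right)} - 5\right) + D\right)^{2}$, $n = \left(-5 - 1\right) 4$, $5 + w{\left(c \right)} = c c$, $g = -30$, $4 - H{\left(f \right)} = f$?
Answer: $\frac{19}{4900} \approx 0.0038776$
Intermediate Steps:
$H{\left(f \right)} = 4 - f$
$w{\left(c \right)} = -5 + c^{2}$ ($w{\left(c \right)} = -5 + c c = -5 + c^{2}$)
$n = -24$ ($n = \left(-6\right) 4 = -24$)
$M{\left(D,u \right)} = \left(-10 + D + D^{2}\right)^{2}$ ($M{\left(D,u \right)} = \left(\left(\left(-5 + D^{2}\right) - 5\right) + D\right)^{2} = \left(\left(-10 + D^{2}\right) + D\right)^{2} = \left(-10 + D + D^{2}\right)^{2}$)
$\frac{H{\left(-15 \right)}}{\left(g + M{\left(-1,n \right)}\right)^{2}} = \frac{4 - -15}{\left(-30 + \left(-10 - 1 + \left(-1\right)^{2}\right)^{2}\right)^{2}} = \frac{4 + 15}{\left(-30 + \left(-10 - 1 + 1\right)^{2}\right)^{2}} = \frac{19}{\left(-30 + \left(-10\right)^{2}\right)^{2}} = \frac{19}{\left(-30 + 100\right)^{2}} = \frac{19}{70^{2}} = \frac{19}{4900}$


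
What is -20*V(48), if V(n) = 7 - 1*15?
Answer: 160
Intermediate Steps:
V(n) = -8 (V(n) = 7 - 15 = -8)
-20*V(48) = -20*(-8) = 160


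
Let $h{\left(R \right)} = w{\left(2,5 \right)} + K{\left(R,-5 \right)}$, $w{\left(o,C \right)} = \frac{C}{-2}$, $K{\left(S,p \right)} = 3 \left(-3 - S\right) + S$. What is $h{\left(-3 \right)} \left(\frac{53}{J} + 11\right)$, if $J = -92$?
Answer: $- \frac{10549}{184} \approx -57.332$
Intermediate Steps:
$K{\left(S,p \right)} = -9 - 2 S$ ($K{\left(S,p \right)} = \left(-9 - 3 S\right) + S = -9 - 2 S$)
$w{\left(o,C \right)} = - \frac{C}{2}$ ($w{\left(o,C \right)} = C \left(- \frac{1}{2}\right) = - \frac{C}{2}$)
$h{\left(R \right)} = - \frac{23}{2} - 2 R$ ($h{\left(R \right)} = \left(- \frac{1}{2}\right) 5 - \left(9 + 2 R\right) = - \frac{5}{2} - \left(9 + 2 R\right) = - \frac{23}{2} - 2 R$)
$h{\left(-3 \right)} \left(\frac{53}{J} + 11\right) = \left(- \frac{23}{2} - -6\right) \left(\frac{53}{-92} + 11\right) = \left(- \frac{23}{2} + 6\right) \left(53 \left(- \frac{1}{92}\right) + 11\right) = - \frac{11 \left(- \frac{53}{92} + 11\right)}{2} = \left(- \frac{11}{2}\right) \frac{959}{92} = - \frac{10549}{184}$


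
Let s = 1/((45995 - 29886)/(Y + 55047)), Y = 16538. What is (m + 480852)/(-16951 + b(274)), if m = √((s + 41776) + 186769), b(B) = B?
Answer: -53428/1853 - √6589839273990/89549931 ≈ -28.862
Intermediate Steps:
s = 71585/16109 (s = 1/((45995 - 29886)/(16538 + 55047)) = 1/(16109/71585) = 71585/16109 ≈ 4.4438)
m = 3*√6589839273990/16109 (m = √((71585/16109 + 41776) + 186769) = √(673041169/16109 + 186769) = √(3681702990/16109) = 3*√6589839273990/16109 ≈ 478.07)
(m + 480852)/(-16951 + b(274)) = (3*√6589839273990/16109 + 480852)/(-16951 + 274) = (480852 + 3*√6589839273990/16109)/(-16677) = (480852 + 3*√6589839273990/16109)*(-1/16677) = -53428/1853 - √6589839273990/89549931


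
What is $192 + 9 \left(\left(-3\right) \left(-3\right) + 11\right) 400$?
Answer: $72192$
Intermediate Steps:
$192 + 9 \left(\left(-3\right) \left(-3\right) + 11\right) 400 = 192 + 9 \left(9 + 11\right) 400 = 192 + 9 \cdot 20 \cdot 400 = 192 + 180 \cdot 400 = 192 + 72000 = 72192$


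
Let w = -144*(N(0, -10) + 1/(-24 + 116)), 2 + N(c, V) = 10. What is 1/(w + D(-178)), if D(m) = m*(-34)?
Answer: 23/112664 ≈ 0.00020415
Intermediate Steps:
N(c, V) = 8 (N(c, V) = -2 + 10 = 8)
D(m) = -34*m
w = -26532/23 (w = -144*(8 + 1/(-24 + 116)) = -144*(8 + 1/92) = -144*737/92 = -26532/23 ≈ -1153.6)
1/(w + D(-178)) = 1/(-26532/23 - 34*(-178)) = 1/(-26532/23 + 6052) = 1/(112664/23) = 23/112664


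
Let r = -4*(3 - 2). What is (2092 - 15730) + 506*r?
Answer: -15662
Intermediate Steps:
r = -4 (r = -4*1 = -4)
(2092 - 15730) + 506*r = (2092 - 15730) + 506*(-4) = -13638 - 2024 = -15662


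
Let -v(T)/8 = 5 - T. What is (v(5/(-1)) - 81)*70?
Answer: -11270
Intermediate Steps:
v(T) = -40 + 8*T (v(T) = -8*(5 - T) = -40 + 8*T)
(v(5/(-1)) - 81)*70 = ((-40 + 8*(5/(-1))) - 81)*70 = ((-40 + 8*(5*(-1))) - 81)*70 = ((-40 + 8*(-5)) - 81)*70 = ((-40 - 40) - 81)*70 = (-80 - 81)*70 = -161*70 = -11270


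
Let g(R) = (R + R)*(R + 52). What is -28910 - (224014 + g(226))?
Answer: -378580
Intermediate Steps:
g(R) = 2*R*(52 + R) (g(R) = (2*R)*(52 + R) = 2*R*(52 + R))
-28910 - (224014 + g(226)) = -28910 - (224014 + 2*226*(52 + 226)) = -28910 - (224014 + 2*226*278) = -28910 - (224014 + 125656) = -28910 - 1*349670 = -28910 - 349670 = -378580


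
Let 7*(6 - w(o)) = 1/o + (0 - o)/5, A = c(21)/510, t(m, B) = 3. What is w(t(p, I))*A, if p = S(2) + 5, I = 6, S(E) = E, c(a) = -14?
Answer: -634/3825 ≈ -0.16575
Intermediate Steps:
p = 7 (p = 2 + 5 = 7)
A = -7/255 (A = -14/510 = -14*1/510 = -7/255 ≈ -0.027451)
w(o) = 6 - 1/(7*o) + o/35 (w(o) = 6 - (1/o + (0 - o)/5)/7 = 6 - (1/o - o*(⅕))/7 = 6 - (1/o - o/5)/7 = 6 + (-1/(7*o) + o/35) = 6 - 1/(7*o) + o/35)
w(t(p, I))*A = ((1/35)*(-5 + 3*(210 + 3))/3)*(-7/255) = ((1/35)*(⅓)*(-5 + 3*213))*(-7/255) = ((1/35)*(⅓)*(-5 + 639))*(-7/255) = ((1/35)*(⅓)*634)*(-7/255) = (634/105)*(-7/255) = -634/3825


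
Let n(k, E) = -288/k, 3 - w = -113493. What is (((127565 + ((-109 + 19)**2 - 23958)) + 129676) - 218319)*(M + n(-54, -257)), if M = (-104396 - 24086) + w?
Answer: -345514096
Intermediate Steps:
w = 113496 (w = 3 - 1*(-113493) = 3 + 113493 = 113496)
M = -14986 (M = (-104396 - 24086) + 113496 = -128482 + 113496 = -14986)
(((127565 + ((-109 + 19)**2 - 23958)) + 129676) - 218319)*(M + n(-54, -257)) = (((127565 + ((-109 + 19)**2 - 23958)) + 129676) - 218319)*(-14986 - 288/(-54)) = (((127565 + ((-90)**2 - 23958)) + 129676) - 218319)*(-14986 - 288*(-1/54)) = (((127565 + (8100 - 23958)) + 129676) - 218319)*(-14986 + 16/3) = (((127565 - 15858) + 129676) - 218319)*(-44942/3) = ((111707 + 129676) - 218319)*(-44942/3) = (241383 - 218319)*(-44942/3) = 23064*(-44942/3) = -345514096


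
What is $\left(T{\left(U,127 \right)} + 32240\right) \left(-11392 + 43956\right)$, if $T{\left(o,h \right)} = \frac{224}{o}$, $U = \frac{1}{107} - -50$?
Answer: $\frac{5618599333312}{5351} \approx 1.05 \cdot 10^{9}$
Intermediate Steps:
$U = \frac{5351}{107}$ ($U = \frac{1}{107} + 50 = \frac{5351}{107} \approx 50.009$)
$\left(T{\left(U,127 \right)} + 32240\right) \left(-11392 + 43956\right) = \left(\frac{224}{\frac{5351}{107}} + 32240\right) \left(-11392 + 43956\right) = \left(224 \cdot \frac{107}{5351} + 32240\right) 32564 = \left(\frac{23968}{5351} + 32240\right) 32564 = \frac{172540208}{5351} \cdot 32564 = \frac{5618599333312}{5351}$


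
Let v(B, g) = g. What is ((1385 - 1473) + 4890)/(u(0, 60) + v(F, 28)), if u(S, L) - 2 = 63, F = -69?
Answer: 4802/93 ≈ 51.634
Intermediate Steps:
u(S, L) = 65 (u(S, L) = 2 + 63 = 65)
((1385 - 1473) + 4890)/(u(0, 60) + v(F, 28)) = ((1385 - 1473) + 4890)/(65 + 28) = (-88 + 4890)/93 = 4802*(1/93) = 4802/93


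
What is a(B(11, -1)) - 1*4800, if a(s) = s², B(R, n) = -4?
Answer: -4784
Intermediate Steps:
a(B(11, -1)) - 1*4800 = (-4)² - 1*4800 = 16 - 4800 = -4784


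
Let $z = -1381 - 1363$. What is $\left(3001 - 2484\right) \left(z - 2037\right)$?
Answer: $-2471777$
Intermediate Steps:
$z = -2744$ ($z = -1381 - 1363 = -2744$)
$\left(3001 - 2484\right) \left(z - 2037\right) = \left(3001 - 2484\right) \left(-2744 - 2037\right) = 517 \left(-4781\right) = -2471777$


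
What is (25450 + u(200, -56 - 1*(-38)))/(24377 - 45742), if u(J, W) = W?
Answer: -25432/21365 ≈ -1.1904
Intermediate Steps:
(25450 + u(200, -56 - 1*(-38)))/(24377 - 45742) = (25450 + (-56 - 1*(-38)))/(24377 - 45742) = (25450 + (-56 + 38))/(-21365) = (25450 - 18)*(-1/21365) = 25432*(-1/21365) = -25432/21365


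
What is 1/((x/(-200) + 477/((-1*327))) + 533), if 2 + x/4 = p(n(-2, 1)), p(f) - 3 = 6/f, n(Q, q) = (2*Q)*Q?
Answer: 21800/11586837 ≈ 0.0018814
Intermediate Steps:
n(Q, q) = 2*Q²
p(f) = 3 + 6/f
x = 7 (x = -8 + 4*(3 + 6/((2*(-2)²))) = -8 + 4*(3 + 6/((2*4))) = -8 + 4*(3 + 6/8) = -8 + 4*(3 + 6*(⅛)) = -8 + 4*(3 + ¾) = -8 + 4*(15/4) = -8 + 15 = 7)
1/((x/(-200) + 477/((-1*327))) + 533) = 1/((7/(-200) + 477/((-1*327))) + 533) = 1/((7*(-1/200) + 477/(-327)) + 533) = 1/((-7/200 + 477*(-1/327)) + 533) = 1/((-7/200 - 159/109) + 533) = 1/(-32563/21800 + 533) = 1/(11586837/21800) = 21800/11586837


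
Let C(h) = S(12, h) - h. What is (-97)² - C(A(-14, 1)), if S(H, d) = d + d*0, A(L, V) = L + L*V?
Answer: 9409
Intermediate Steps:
S(H, d) = d (S(H, d) = d + 0 = d)
C(h) = 0 (C(h) = h - h = 0)
(-97)² - C(A(-14, 1)) = (-97)² - 1*0 = 9409 + 0 = 9409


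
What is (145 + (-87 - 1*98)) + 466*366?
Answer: 170516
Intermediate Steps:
(145 + (-87 - 1*98)) + 466*366 = (145 + (-87 - 98)) + 170556 = (145 - 185) + 170556 = -40 + 170556 = 170516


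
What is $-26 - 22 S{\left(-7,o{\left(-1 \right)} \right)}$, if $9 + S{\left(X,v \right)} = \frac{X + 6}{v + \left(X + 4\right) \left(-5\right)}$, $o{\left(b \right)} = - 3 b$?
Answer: $\frac{1559}{9} \approx 173.22$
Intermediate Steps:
$S{\left(X,v \right)} = -9 + \frac{6 + X}{-20 + v - 5 X}$ ($S{\left(X,v \right)} = -9 + \frac{X + 6}{v + \left(X + 4\right) \left(-5\right)} = -9 + \frac{6 + X}{v + \left(4 + X\right) \left(-5\right)} = -9 + \frac{6 + X}{v - \left(20 + 5 X\right)} = -9 + \frac{6 + X}{-20 + v - 5 X}$)
$-26 - 22 S{\left(-7,o{\left(-1 \right)} \right)} = -26 - 22 \frac{-186 - -322 + 9 \left(\left(-3\right) \left(-1\right)\right)}{20 - \left(-3\right) \left(-1\right) + 5 \left(-7\right)} = -26 - 22 \frac{-186 + 322 + 9 \cdot 3}{20 - 3 - 35} = -26 - 22 \frac{-186 + 322 + 27}{20 - 3 - 35} = -26 - 22 \frac{1}{-18} \cdot 163 = -26 - 22 \left(\left(- \frac{1}{18}\right) 163\right) = -26 - - \frac{1793}{9} = -26 + \frac{1793}{9} = \frac{1559}{9}$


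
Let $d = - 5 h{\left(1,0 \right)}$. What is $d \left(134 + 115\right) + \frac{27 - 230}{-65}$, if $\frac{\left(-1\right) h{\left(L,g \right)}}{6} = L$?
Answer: $\frac{485753}{65} \approx 7473.1$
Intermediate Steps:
$h{\left(L,g \right)} = - 6 L$
$d = 30$ ($d = - 5 \left(\left(-6\right) 1\right) = - 5 \left(-6\right) = \left(-1\right) \left(-30\right) = 30$)
$d \left(134 + 115\right) + \frac{27 - 230}{-65} = 30 \left(134 + 115\right) + \frac{27 - 230}{-65} = 30 \cdot 249 - - \frac{203}{65} = 7470 + \frac{203}{65} = \frac{485753}{65}$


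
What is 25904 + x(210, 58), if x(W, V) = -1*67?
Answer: 25837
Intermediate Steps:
x(W, V) = -67
25904 + x(210, 58) = 25904 - 67 = 25837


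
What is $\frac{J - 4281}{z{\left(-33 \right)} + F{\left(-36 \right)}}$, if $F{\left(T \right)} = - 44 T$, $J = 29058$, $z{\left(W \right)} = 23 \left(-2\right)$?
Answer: $\frac{24777}{1538} \approx 16.11$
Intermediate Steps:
$z{\left(W \right)} = -46$
$\frac{J - 4281}{z{\left(-33 \right)} + F{\left(-36 \right)}} = \frac{29058 - 4281}{-46 - -1584} = \frac{24777}{-46 + 1584} = \frac{24777}{1538}$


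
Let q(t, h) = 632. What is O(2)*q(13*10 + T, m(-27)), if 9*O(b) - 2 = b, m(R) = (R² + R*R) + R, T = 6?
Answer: 2528/9 ≈ 280.89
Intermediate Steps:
m(R) = R + 2*R² (m(R) = (R² + R²) + R = 2*R² + R = R + 2*R²)
O(b) = 2/9 + b/9
O(2)*q(13*10 + T, m(-27)) = (2/9 + (⅑)*2)*632 = (2/9 + 2/9)*632 = (4/9)*632 = 2528/9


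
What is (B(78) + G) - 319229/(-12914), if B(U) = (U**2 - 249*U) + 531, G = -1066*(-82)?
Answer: 963768199/12914 ≈ 74630.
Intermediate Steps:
G = 87412
B(U) = 531 + U**2 - 249*U
(B(78) + G) - 319229/(-12914) = ((531 + 78**2 - 249*78) + 87412) - 319229/(-12914) = ((531 + 6084 - 19422) + 87412) - 319229*(-1/12914) = (-12807 + 87412) + 319229/12914 = 74605 + 319229/12914 = 963768199/12914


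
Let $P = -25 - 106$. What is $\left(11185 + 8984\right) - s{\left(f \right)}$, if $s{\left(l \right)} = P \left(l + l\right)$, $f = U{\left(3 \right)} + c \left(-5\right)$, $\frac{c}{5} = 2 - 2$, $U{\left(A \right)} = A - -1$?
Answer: $21217$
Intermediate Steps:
$U{\left(A \right)} = 1 + A$ ($U{\left(A \right)} = A + 1 = 1 + A$)
$c = 0$ ($c = 5 \left(2 - 2\right) = 5 \cdot 0 = 0$)
$P = -131$
$f = 4$ ($f = \left(1 + 3\right) + 0 \left(-5\right) = 4 + 0 = 4$)
$s{\left(l \right)} = - 262 l$ ($s{\left(l \right)} = - 131 \left(l + l\right) = - 131 \cdot 2 l = - 262 l$)
$\left(11185 + 8984\right) - s{\left(f \right)} = \left(11185 + 8984\right) - \left(-262\right) 4 = 20169 - -1048 = 20169 + 1048 = 21217$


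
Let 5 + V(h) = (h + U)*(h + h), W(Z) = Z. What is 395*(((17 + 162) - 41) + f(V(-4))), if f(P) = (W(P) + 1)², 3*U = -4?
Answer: 5805710/9 ≈ 6.4508e+5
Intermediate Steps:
U = -4/3 (U = (⅓)*(-4) = -4/3 ≈ -1.3333)
V(h) = -5 + 2*h*(-4/3 + h) (V(h) = -5 + (h - 4/3)*(h + h) = -5 + (-4/3 + h)*(2*h) = -5 + 2*h*(-4/3 + h))
f(P) = (1 + P)² (f(P) = (P + 1)² = (1 + P)²)
395*(((17 + 162) - 41) + f(V(-4))) = 395*(((17 + 162) - 41) + (1 + (-5 + 2*(-4)² - 8/3*(-4)))²) = 395*((179 - 41) + (1 + (-5 + 2*16 + 32/3))²) = 395*(138 + (1 + (-5 + 32 + 32/3))²) = 395*(138 + (1 + 113/3)²) = 395*(138 + (116/3)²) = 395*(138 + 13456/9) = 395*(14698/9) = 5805710/9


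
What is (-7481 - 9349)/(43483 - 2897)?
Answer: -8415/20293 ≈ -0.41467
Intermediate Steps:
(-7481 - 9349)/(43483 - 2897) = -16830/40586 = -16830*1/40586 = -8415/20293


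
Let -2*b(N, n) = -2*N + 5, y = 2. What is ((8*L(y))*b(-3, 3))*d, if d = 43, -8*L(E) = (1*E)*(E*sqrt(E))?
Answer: 946*sqrt(2) ≈ 1337.8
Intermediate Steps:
L(E) = -E**(5/2)/8 (L(E) = -1*E*E*sqrt(E)/8 = -E*E**(3/2)/8 = -E**(5/2)/8)
b(N, n) = -5/2 + N (b(N, n) = -(-2*N + 5)/2 = -(5 - 2*N)/2 = -5/2 + N)
((8*L(y))*b(-3, 3))*d = ((8*(-sqrt(2)/2))*(-5/2 - 3))*43 = ((8*(-sqrt(2)/2))*(-11/2))*43 = (-4*sqrt(2)*(-11/2))*43 = (22*sqrt(2))*43 = 946*sqrt(2)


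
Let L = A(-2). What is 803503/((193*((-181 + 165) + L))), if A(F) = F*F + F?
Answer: -803503/2702 ≈ -297.37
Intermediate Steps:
A(F) = F + F² (A(F) = F² + F = F + F²)
L = 2 (L = -2*(1 - 2) = -2*(-1) = 2)
803503/((193*((-181 + 165) + L))) = 803503/((193*((-181 + 165) + 2))) = 803503/((193*(-16 + 2))) = 803503/((193*(-14))) = 803503/(-2702) = 803503*(-1/2702) = -803503/2702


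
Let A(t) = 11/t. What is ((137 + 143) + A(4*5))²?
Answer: 31483321/400 ≈ 78708.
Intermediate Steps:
((137 + 143) + A(4*5))² = ((137 + 143) + 11/((4*5)))² = (280 + 11/20)² = (5611/20)² = 31483321/400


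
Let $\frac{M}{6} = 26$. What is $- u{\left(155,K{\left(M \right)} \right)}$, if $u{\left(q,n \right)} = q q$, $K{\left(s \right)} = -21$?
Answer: $-24025$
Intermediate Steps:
$M = 156$ ($M = 6 \cdot 26 = 156$)
$u{\left(q,n \right)} = q^{2}$
$- u{\left(155,K{\left(M \right)} \right)} = - 155^{2} = \left(-1\right) 24025 = -24025$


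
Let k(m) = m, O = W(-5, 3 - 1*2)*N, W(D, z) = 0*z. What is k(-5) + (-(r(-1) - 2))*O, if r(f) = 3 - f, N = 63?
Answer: -5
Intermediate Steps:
W(D, z) = 0
O = 0 (O = 0*63 = 0)
k(-5) + (-(r(-1) - 2))*O = -5 - ((3 - 1*(-1)) - 2)*0 = -5 - ((3 + 1) - 2)*0 = -5 - (4 - 2)*0 = -5 - 1*2*0 = -5 - 2*0 = -5 + 0 = -5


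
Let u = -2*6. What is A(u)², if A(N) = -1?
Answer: 1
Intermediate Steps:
u = -12
A(u)² = (-1)² = 1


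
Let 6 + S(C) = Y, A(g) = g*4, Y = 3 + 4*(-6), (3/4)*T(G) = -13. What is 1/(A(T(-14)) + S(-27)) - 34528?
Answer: -9978595/289 ≈ -34528.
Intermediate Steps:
T(G) = -52/3 (T(G) = (4/3)*(-13) = -52/3)
Y = -21 (Y = 3 - 24 = -21)
A(g) = 4*g
S(C) = -27 (S(C) = -6 - 21 = -27)
1/(A(T(-14)) + S(-27)) - 34528 = 1/(4*(-52/3) - 27) - 34528 = 1/(-208/3 - 27) - 34528 = 1/(-289/3) - 34528 = -3/289 - 34528 = -9978595/289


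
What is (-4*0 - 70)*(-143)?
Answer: 10010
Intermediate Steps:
(-4*0 - 70)*(-143) = (0 - 70)*(-143) = -70*(-143) = 10010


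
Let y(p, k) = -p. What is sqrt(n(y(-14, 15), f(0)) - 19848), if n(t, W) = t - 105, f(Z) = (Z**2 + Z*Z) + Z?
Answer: I*sqrt(19939) ≈ 141.21*I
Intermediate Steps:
f(Z) = Z + 2*Z**2 (f(Z) = (Z**2 + Z**2) + Z = 2*Z**2 + Z = Z + 2*Z**2)
n(t, W) = -105 + t
sqrt(n(y(-14, 15), f(0)) - 19848) = sqrt((-105 - 1*(-14)) - 19848) = sqrt((-105 + 14) - 19848) = sqrt(-91 - 19848) = sqrt(-19939) = I*sqrt(19939)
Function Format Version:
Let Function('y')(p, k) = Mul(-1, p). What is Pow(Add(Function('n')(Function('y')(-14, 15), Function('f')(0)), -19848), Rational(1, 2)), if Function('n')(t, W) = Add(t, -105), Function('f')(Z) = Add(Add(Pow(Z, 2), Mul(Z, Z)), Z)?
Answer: Mul(I, Pow(19939, Rational(1, 2))) ≈ Mul(141.21, I)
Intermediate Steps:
Function('f')(Z) = Add(Z, Mul(2, Pow(Z, 2))) (Function('f')(Z) = Add(Add(Pow(Z, 2), Pow(Z, 2)), Z) = Add(Mul(2, Pow(Z, 2)), Z) = Add(Z, Mul(2, Pow(Z, 2))))
Function('n')(t, W) = Add(-105, t)
Pow(Add(Function('n')(Function('y')(-14, 15), Function('f')(0)), -19848), Rational(1, 2)) = Pow(Add(Add(-105, Mul(-1, -14)), -19848), Rational(1, 2)) = Pow(Add(Add(-105, 14), -19848), Rational(1, 2)) = Pow(Add(-91, -19848), Rational(1, 2)) = Pow(-19939, Rational(1, 2)) = Mul(I, Pow(19939, Rational(1, 2)))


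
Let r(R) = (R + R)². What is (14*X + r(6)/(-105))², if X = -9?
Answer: 19873764/1225 ≈ 16223.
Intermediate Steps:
r(R) = 4*R² (r(R) = (2*R)² = 4*R²)
(14*X + r(6)/(-105))² = (14*(-9) + (4*6²)/(-105))² = (-126 + (4*36)*(-1/105))² = (-126 + 144*(-1/105))² = (-126 - 48/35)² = (-4458/35)² = 19873764/1225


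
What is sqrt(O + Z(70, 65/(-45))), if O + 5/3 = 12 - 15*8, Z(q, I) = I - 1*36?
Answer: 2*I*sqrt(331)/3 ≈ 12.129*I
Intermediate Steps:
Z(q, I) = -36 + I (Z(q, I) = I - 36 = -36 + I)
O = -329/3 (O = -5/3 + (12 - 15*8) = -5/3 + (12 - 120) = -5/3 - 108 = -329/3 ≈ -109.67)
sqrt(O + Z(70, 65/(-45))) = sqrt(-329/3 + (-36 + 65/(-45))) = sqrt(-329/3 + (-36 + 65*(-1/45))) = sqrt(-329/3 + (-36 - 13/9)) = sqrt(-329/3 - 337/9) = sqrt(-1324/9) = 2*I*sqrt(331)/3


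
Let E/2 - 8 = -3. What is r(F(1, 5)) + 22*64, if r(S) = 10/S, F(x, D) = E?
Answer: 1409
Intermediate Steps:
E = 10 (E = 16 + 2*(-3) = 16 - 6 = 10)
F(x, D) = 10
r(F(1, 5)) + 22*64 = 10/10 + 22*64 = 10*(1/10) + 1408 = 1 + 1408 = 1409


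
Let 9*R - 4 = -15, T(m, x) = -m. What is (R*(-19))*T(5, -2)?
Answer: -1045/9 ≈ -116.11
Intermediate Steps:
R = -11/9 (R = 4/9 + (1/9)*(-15) = 4/9 - 5/3 = -11/9 ≈ -1.2222)
(R*(-19))*T(5, -2) = (-11/9*(-19))*(-1*5) = (209/9)*(-5) = -1045/9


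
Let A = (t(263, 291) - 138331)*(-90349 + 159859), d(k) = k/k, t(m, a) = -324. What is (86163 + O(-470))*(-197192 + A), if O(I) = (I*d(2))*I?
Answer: -2959505816987246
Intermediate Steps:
d(k) = 1
A = -9637909050 (A = (-324 - 138331)*(-90349 + 159859) = -138655*69510 = -9637909050)
O(I) = I² (O(I) = (I*1)*I = I*I = I²)
(86163 + O(-470))*(-197192 + A) = (86163 + (-470)²)*(-197192 - 9637909050) = (86163 + 220900)*(-9638106242) = 307063*(-9638106242) = -2959505816987246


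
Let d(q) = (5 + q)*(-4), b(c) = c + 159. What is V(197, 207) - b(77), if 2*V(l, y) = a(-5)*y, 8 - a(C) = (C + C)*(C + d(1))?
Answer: -29423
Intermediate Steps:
b(c) = 159 + c
d(q) = -20 - 4*q
a(C) = 8 - 2*C*(-24 + C) (a(C) = 8 - (C + C)*(C + (-20 - 4*1)) = 8 - 2*C*(C + (-20 - 4)) = 8 - 2*C*(C - 24) = 8 - 2*C*(-24 + C))
V(l, y) = -141*y (V(l, y) = ((8 - 2*(-5)² + 48*(-5))*y)/2 = ((8 - 2*25 - 240)*y)/2 = ((8 - 50 - 240)*y)/2 = (-282*y)/2 = -141*y)
V(197, 207) - b(77) = -141*207 - (159 + 77) = -29187 - 1*236 = -29187 - 236 = -29423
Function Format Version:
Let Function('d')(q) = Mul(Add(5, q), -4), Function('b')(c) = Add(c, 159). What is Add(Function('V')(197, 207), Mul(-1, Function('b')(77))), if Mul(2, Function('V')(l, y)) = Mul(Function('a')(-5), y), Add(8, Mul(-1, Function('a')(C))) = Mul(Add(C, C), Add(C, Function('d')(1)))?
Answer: -29423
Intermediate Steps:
Function('b')(c) = Add(159, c)
Function('d')(q) = Add(-20, Mul(-4, q))
Function('a')(C) = Add(8, Mul(-2, C, Add(-24, C))) (Function('a')(C) = Add(8, Mul(-1, Mul(Add(C, C), Add(C, Add(-20, Mul(-4, 1)))))) = Add(8, Mul(-1, Mul(Mul(2, C), Add(C, Add(-20, -4))))) = Add(8, Mul(-1, Mul(Mul(2, C), Add(C, -24)))) = Add(8, Mul(-1, Mul(Mul(2, C), Add(-24, C)))) = Add(8, Mul(-1, Mul(2, C, Add(-24, C)))) = Add(8, Mul(-2, C, Add(-24, C))))
Function('V')(l, y) = Mul(-141, y) (Function('V')(l, y) = Mul(Rational(1, 2), Mul(Add(8, Mul(-2, Pow(-5, 2)), Mul(48, -5)), y)) = Mul(Rational(1, 2), Mul(Add(8, Mul(-2, 25), -240), y)) = Mul(Rational(1, 2), Mul(Add(8, -50, -240), y)) = Mul(Rational(1, 2), Mul(-282, y)) = Mul(-141, y))
Add(Function('V')(197, 207), Mul(-1, Function('b')(77))) = Add(Mul(-141, 207), Mul(-1, Add(159, 77))) = Add(-29187, Mul(-1, 236)) = Add(-29187, -236) = -29423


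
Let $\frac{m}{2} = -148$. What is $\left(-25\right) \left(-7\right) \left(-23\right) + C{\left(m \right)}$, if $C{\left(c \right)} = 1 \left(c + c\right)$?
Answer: $-4617$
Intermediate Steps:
$m = -296$ ($m = 2 \left(-148\right) = -296$)
$C{\left(c \right)} = 2 c$ ($C{\left(c \right)} = 1 \cdot 2 c = 2 c$)
$\left(-25\right) \left(-7\right) \left(-23\right) + C{\left(m \right)} = \left(-25\right) \left(-7\right) \left(-23\right) + 2 \left(-296\right) = 175 \left(-23\right) - 592 = -4025 - 592 = -4617$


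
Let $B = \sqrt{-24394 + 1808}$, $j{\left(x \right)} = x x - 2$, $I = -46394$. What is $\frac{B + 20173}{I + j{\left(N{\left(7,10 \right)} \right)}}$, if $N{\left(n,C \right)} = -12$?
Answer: $- \frac{20173}{46252} - \frac{i \sqrt{22586}}{46252} \approx -0.43615 - 0.0032493 i$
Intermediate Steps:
$j{\left(x \right)} = -2 + x^{2}$ ($j{\left(x \right)} = x^{2} - 2 = -2 + x^{2}$)
$B = i \sqrt{22586}$ ($B = \sqrt{-22586} = i \sqrt{22586} \approx 150.29 i$)
$\frac{B + 20173}{I + j{\left(N{\left(7,10 \right)} \right)}} = \frac{i \sqrt{22586} + 20173}{-46394 - \left(2 - \left(-12\right)^{2}\right)} = \frac{20173 + i \sqrt{22586}}{-46394 + \left(-2 + 144\right)} = \frac{20173 + i \sqrt{22586}}{-46394 + 142} = \frac{20173 + i \sqrt{22586}}{-46252} = \left(20173 + i \sqrt{22586}\right) \left(- \frac{1}{46252}\right) = - \frac{20173}{46252} - \frac{i \sqrt{22586}}{46252}$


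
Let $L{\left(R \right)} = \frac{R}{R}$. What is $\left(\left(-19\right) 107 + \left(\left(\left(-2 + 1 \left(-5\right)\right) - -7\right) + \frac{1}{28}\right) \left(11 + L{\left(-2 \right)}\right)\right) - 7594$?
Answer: $- \frac{67386}{7} \approx -9626.6$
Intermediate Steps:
$L{\left(R \right)} = 1$
$\left(\left(-19\right) 107 + \left(\left(\left(-2 + 1 \left(-5\right)\right) - -7\right) + \frac{1}{28}\right) \left(11 + L{\left(-2 \right)}\right)\right) - 7594 = \left(\left(-19\right) 107 + \left(\left(\left(-2 + 1 \left(-5\right)\right) - -7\right) + \frac{1}{28}\right) \left(11 + 1\right)\right) - 7594 = \left(-2033 + \left(\left(\left(-2 - 5\right) + 7\right) + \frac{1}{28}\right) 12\right) - 7594 = \left(-2033 + \left(\left(-7 + 7\right) + \frac{1}{28}\right) 12\right) - 7594 = \left(-2033 + \left(0 + \frac{1}{28}\right) 12\right) - 7594 = \left(-2033 + \frac{1}{28} \cdot 12\right) - 7594 = \left(-2033 + \frac{3}{7}\right) - 7594 = - \frac{14228}{7} - 7594 = - \frac{67386}{7}$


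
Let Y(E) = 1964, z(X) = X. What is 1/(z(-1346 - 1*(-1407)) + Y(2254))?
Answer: 1/2025 ≈ 0.00049383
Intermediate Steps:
1/(z(-1346 - 1*(-1407)) + Y(2254)) = 1/((-1346 - 1*(-1407)) + 1964) = 1/((-1346 + 1407) + 1964) = 1/(61 + 1964) = 1/2025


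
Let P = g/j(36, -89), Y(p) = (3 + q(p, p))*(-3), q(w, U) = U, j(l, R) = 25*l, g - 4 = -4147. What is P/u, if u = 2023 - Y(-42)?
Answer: -1381/571800 ≈ -0.0024152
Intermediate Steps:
g = -4143 (g = 4 - 4147 = -4143)
Y(p) = -9 - 3*p (Y(p) = (3 + p)*(-3) = -9 - 3*p)
P = -1381/300 (P = -4143/(25*36) = -4143/900 = -4143*1/900 = -1381/300 ≈ -4.6033)
u = 1906 (u = 2023 - (-9 - 3*(-42)) = 2023 - (-9 + 126) = 2023 - 1*117 = 2023 - 117 = 1906)
P/u = -1381/300/1906 = -1381/300*1/1906 = -1381/571800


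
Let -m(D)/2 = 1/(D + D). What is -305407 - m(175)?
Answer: -53446224/175 ≈ -3.0541e+5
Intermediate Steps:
m(D) = -1/D (m(D) = -2/(D + D) = -2*1/(2*D) = -1/D)
-305407 - m(175) = -305407 - (-1)/175 = -305407 - 1*(-1/175) = -305407 + 1/175 = -53446224/175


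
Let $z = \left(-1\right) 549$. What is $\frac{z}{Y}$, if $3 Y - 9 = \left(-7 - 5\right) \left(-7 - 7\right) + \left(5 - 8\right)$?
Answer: $- \frac{549}{58} \approx -9.4655$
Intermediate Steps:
$z = -549$
$Y = 58$ ($Y = 3 + \frac{\left(-7 - 5\right) \left(-7 - 7\right) + \left(5 - 8\right)}{3} = 3 + \frac{- 12 \left(-7 - 7\right) + \left(5 - 8\right)}{3} = 3 + \frac{\left(-12\right) \left(-14\right) - 3}{3} = 3 + \frac{168 - 3}{3} = 3 + \frac{1}{3} \cdot 165 = 3 + 55 = 58$)
$\frac{z}{Y} = - \frac{549}{58}$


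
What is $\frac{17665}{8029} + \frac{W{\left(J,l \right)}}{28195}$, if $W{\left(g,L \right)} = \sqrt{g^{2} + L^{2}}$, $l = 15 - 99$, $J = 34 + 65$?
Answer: $\frac{17665}{8029} + \frac{3 \sqrt{1873}}{28195} \approx 2.2048$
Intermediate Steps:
$J = 99$
$l = -84$ ($l = 15 - 99 = -84$)
$W{\left(g,L \right)} = \sqrt{L^{2} + g^{2}}$
$\frac{17665}{8029} + \frac{W{\left(J,l \right)}}{28195} = \frac{17665}{8029} + \frac{\sqrt{\left(-84\right)^{2} + 99^{2}}}{28195} = 17665 \cdot \frac{1}{8029} + \sqrt{7056 + 9801} \cdot \frac{1}{28195} = \frac{17665}{8029} + \sqrt{16857} \cdot \frac{1}{28195} = \frac{17665}{8029} + 3 \sqrt{1873} \cdot \frac{1}{28195} = \frac{17665}{8029} + \frac{3 \sqrt{1873}}{28195}$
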